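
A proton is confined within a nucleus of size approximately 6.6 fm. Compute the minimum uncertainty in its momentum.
7.989 × 10^-21 kg·m/s

Using the Heisenberg uncertainty principle:
ΔxΔp ≥ ℏ/2

With Δx ≈ L = 6.600e-15 m (the confinement size):
Δp_min = ℏ/(2Δx)
Δp_min = (1.055e-34 J·s) / (2 × 6.600e-15 m)
Δp_min = 7.989e-21 kg·m/s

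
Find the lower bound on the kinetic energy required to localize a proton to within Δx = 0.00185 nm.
1.516 eV

Localizing a particle requires giving it sufficient momentum uncertainty:

1. From uncertainty principle: Δp ≥ ℏ/(2Δx)
   Δp_min = (1.055e-34 J·s) / (2 × 1.850e-12 m)
   Δp_min = 2.850e-23 kg·m/s

2. This momentum uncertainty corresponds to kinetic energy:
   KE ≈ (Δp)²/(2m) = (2.850e-23)²/(2 × 1.673e-27 kg)
   KE = 2.428e-19 J = 1.516 eV

Tighter localization requires more energy.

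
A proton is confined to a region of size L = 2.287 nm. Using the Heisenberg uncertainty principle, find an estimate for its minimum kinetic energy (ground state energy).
991.795 neV

Using the uncertainty principle to estimate ground state energy:

1. The position uncertainty is approximately the confinement size:
   Δx ≈ L = 2.287e-09 m

2. From ΔxΔp ≥ ℏ/2, the minimum momentum uncertainty is:
   Δp ≈ ℏ/(2L) = 2.306e-26 kg·m/s

3. The kinetic energy is approximately:
   KE ≈ (Δp)²/(2m) = (2.306e-26)²/(2 × 1.673e-27 kg)
   KE ≈ 1.589e-25 J = 991.795 neV

This is an order-of-magnitude estimate of the ground state energy.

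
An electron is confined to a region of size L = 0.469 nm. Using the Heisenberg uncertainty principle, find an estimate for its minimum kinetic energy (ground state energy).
43.303 meV

Using the uncertainty principle to estimate ground state energy:

1. The position uncertainty is approximately the confinement size:
   Δx ≈ L = 4.690e-10 m

2. From ΔxΔp ≥ ℏ/2, the minimum momentum uncertainty is:
   Δp ≈ ℏ/(2L) = 1.124e-25 kg·m/s

3. The kinetic energy is approximately:
   KE ≈ (Δp)²/(2m) = (1.124e-25)²/(2 × 9.109e-31 kg)
   KE ≈ 6.938e-21 J = 43.303 meV

This is an order-of-magnitude estimate of the ground state energy.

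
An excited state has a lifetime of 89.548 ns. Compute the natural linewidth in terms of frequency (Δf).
888.657 kHz

Using the energy-time uncertainty principle and E = hf:
ΔEΔt ≥ ℏ/2
hΔf·Δt ≥ ℏ/2

The minimum frequency uncertainty is:
Δf = ℏ/(2hτ) = 1/(4πτ)
Δf = 1/(4π × 8.955e-08 s)
Δf = 8.887e+05 Hz = 888.657 kHz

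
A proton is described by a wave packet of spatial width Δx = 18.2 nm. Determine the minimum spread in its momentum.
2.897 × 10^-27 kg·m/s

For a wave packet, the spatial width Δx and momentum spread Δp are related by the uncertainty principle:
ΔxΔp ≥ ℏ/2

The minimum momentum spread is:
Δp_min = ℏ/(2Δx)
Δp_min = (1.055e-34 J·s) / (2 × 1.820e-08 m)
Δp_min = 2.897e-27 kg·m/s

A wave packet cannot have both a well-defined position and well-defined momentum.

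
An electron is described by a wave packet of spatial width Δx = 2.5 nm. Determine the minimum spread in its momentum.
2.109 × 10^-26 kg·m/s

For a wave packet, the spatial width Δx and momentum spread Δp are related by the uncertainty principle:
ΔxΔp ≥ ℏ/2

The minimum momentum spread is:
Δp_min = ℏ/(2Δx)
Δp_min = (1.055e-34 J·s) / (2 × 2.500e-09 m)
Δp_min = 2.109e-26 kg·m/s

A wave packet cannot have both a well-defined position and well-defined momentum.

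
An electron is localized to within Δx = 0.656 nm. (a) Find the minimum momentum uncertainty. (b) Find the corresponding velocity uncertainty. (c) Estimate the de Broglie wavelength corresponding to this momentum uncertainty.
(a) Δp_min = 8.038 × 10^-26 kg·m/s
(b) Δv_min = 88.238 km/s
(c) λ_dB = 8.244 nm

Step-by-step:

(a) From the uncertainty principle:
Δp_min = ℏ/(2Δx) = (1.055e-34 J·s)/(2 × 6.560e-10 m) = 8.038e-26 kg·m/s

(b) The velocity uncertainty:
Δv = Δp/m = (8.038e-26 kg·m/s)/(9.109e-31 kg) = 8.824e+04 m/s = 88.238 km/s

(c) The de Broglie wavelength for this momentum:
λ = h/p = (6.626e-34 J·s)/(8.038e-26 kg·m/s) = 8.244e-09 m = 8.244 nm

Note: The de Broglie wavelength is comparable to the localization size, as expected from wave-particle duality.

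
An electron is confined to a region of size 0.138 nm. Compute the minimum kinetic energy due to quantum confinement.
500.155 meV

Using the uncertainty principle:

1. Position uncertainty: Δx ≈ 1.380e-10 m
2. Minimum momentum uncertainty: Δp = ℏ/(2Δx) = 3.821e-25 kg·m/s
3. Minimum kinetic energy:
   KE = (Δp)²/(2m) = (3.821e-25)²/(2 × 9.109e-31 kg)
   KE = 8.013e-20 J = 500.155 meV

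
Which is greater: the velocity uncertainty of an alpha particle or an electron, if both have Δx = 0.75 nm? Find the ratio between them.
The electron has the larger minimum velocity uncertainty, by a ratio of 7294.3.

For both particles, Δp_min = ℏ/(2Δx) = 7.030e-26 kg·m/s (same for both).

The velocity uncertainty is Δv = Δp/m:
- alpha particle: Δv = 7.030e-26 / 6.645e-27 = 1.058e+01 m/s = 10.581 m/s
- electron: Δv = 7.030e-26 / 9.109e-31 = 7.718e+04 m/s = 77.178 km/s

Ratio: 7.718e+04 / 1.058e+01 = 7294.3

The lighter particle has larger velocity uncertainty because Δv ∝ 1/m.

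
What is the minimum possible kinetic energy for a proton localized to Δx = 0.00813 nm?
78.483 meV

Localizing a particle requires giving it sufficient momentum uncertainty:

1. From uncertainty principle: Δp ≥ ℏ/(2Δx)
   Δp_min = (1.055e-34 J·s) / (2 × 8.130e-12 m)
   Δp_min = 6.486e-24 kg·m/s

2. This momentum uncertainty corresponds to kinetic energy:
   KE ≈ (Δp)²/(2m) = (6.486e-24)²/(2 × 1.673e-27 kg)
   KE = 1.257e-20 J = 78.483 meV

Tighter localization requires more energy.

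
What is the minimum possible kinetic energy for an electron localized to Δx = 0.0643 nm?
2.304 eV

Localizing a particle requires giving it sufficient momentum uncertainty:

1. From uncertainty principle: Δp ≥ ℏ/(2Δx)
   Δp_min = (1.055e-34 J·s) / (2 × 6.430e-11 m)
   Δp_min = 8.200e-25 kg·m/s

2. This momentum uncertainty corresponds to kinetic energy:
   KE ≈ (Δp)²/(2m) = (8.200e-25)²/(2 × 9.109e-31 kg)
   KE = 3.691e-19 J = 2.304 eV

Tighter localization requires more energy.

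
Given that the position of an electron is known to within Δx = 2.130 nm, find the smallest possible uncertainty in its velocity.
27.176 km/s

Using the Heisenberg uncertainty principle and Δp = mΔv:
ΔxΔp ≥ ℏ/2
Δx(mΔv) ≥ ℏ/2

The minimum uncertainty in velocity is:
Δv_min = ℏ/(2mΔx)
Δv_min = (1.055e-34 J·s) / (2 × 9.109e-31 kg × 2.130e-09 m)
Δv_min = 2.718e+04 m/s = 27.176 km/s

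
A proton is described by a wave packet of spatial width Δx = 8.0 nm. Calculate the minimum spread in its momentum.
6.591 × 10^-27 kg·m/s

For a wave packet, the spatial width Δx and momentum spread Δp are related by the uncertainty principle:
ΔxΔp ≥ ℏ/2

The minimum momentum spread is:
Δp_min = ℏ/(2Δx)
Δp_min = (1.055e-34 J·s) / (2 × 8.000e-09 m)
Δp_min = 6.591e-27 kg·m/s

A wave packet cannot have both a well-defined position and well-defined momentum.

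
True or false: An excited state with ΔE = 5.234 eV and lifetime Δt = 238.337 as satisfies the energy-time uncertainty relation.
Yes, it satisfies the uncertainty relation.

Calculate the product ΔEΔt:
ΔE = 5.234 eV = 8.386e-19 J
ΔEΔt = (8.386e-19 J) × (2.383e-16 s)
ΔEΔt = 1.999e-34 J·s

Compare to the minimum allowed value ℏ/2:
ℏ/2 = 5.273e-35 J·s

Since ΔEΔt = 1.999e-34 J·s ≥ 5.273e-35 J·s = ℏ/2,
this satisfies the uncertainty relation.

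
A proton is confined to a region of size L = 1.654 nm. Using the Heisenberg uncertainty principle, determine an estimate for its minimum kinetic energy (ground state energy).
1.896 μeV

Using the uncertainty principle to estimate ground state energy:

1. The position uncertainty is approximately the confinement size:
   Δx ≈ L = 1.654e-09 m

2. From ΔxΔp ≥ ℏ/2, the minimum momentum uncertainty is:
   Δp ≈ ℏ/(2L) = 3.188e-26 kg·m/s

3. The kinetic energy is approximately:
   KE ≈ (Δp)²/(2m) = (3.188e-26)²/(2 × 1.673e-27 kg)
   KE ≈ 3.038e-25 J = 1.896 μeV

This is an order-of-magnitude estimate of the ground state energy.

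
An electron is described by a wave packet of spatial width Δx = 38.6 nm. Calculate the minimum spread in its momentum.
1.366 × 10^-27 kg·m/s

For a wave packet, the spatial width Δx and momentum spread Δp are related by the uncertainty principle:
ΔxΔp ≥ ℏ/2

The minimum momentum spread is:
Δp_min = ℏ/(2Δx)
Δp_min = (1.055e-34 J·s) / (2 × 3.860e-08 m)
Δp_min = 1.366e-27 kg·m/s

A wave packet cannot have both a well-defined position and well-defined momentum.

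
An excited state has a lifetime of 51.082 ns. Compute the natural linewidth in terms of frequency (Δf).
1.558 MHz

Using the energy-time uncertainty principle and E = hf:
ΔEΔt ≥ ℏ/2
hΔf·Δt ≥ ℏ/2

The minimum frequency uncertainty is:
Δf = ℏ/(2hτ) = 1/(4πτ)
Δf = 1/(4π × 5.108e-08 s)
Δf = 1.558e+06 Hz = 1.558 MHz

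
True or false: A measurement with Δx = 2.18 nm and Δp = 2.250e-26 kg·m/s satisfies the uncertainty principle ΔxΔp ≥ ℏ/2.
No, it violates the uncertainty principle (impossible measurement).

Calculate the product ΔxΔp:
ΔxΔp = (2.180e-09 m) × (2.250e-26 kg·m/s)
ΔxΔp = 4.905e-35 J·s

Compare to the minimum allowed value ℏ/2:
ℏ/2 = 5.273e-35 J·s

Since ΔxΔp = 4.905e-35 J·s < 5.273e-35 J·s = ℏ/2,
the measurement violates the uncertainty principle.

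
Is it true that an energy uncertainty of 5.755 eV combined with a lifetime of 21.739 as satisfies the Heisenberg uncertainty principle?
No, it violates the uncertainty relation.

Calculate the product ΔEΔt:
ΔE = 5.755 eV = 9.221e-19 J
ΔEΔt = (9.221e-19 J) × (2.174e-17 s)
ΔEΔt = 2.004e-35 J·s

Compare to the minimum allowed value ℏ/2:
ℏ/2 = 5.273e-35 J·s

Since ΔEΔt = 2.004e-35 J·s < 5.273e-35 J·s = ℏ/2,
this violates the uncertainty relation.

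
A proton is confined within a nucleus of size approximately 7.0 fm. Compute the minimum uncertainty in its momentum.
7.533 × 10^-21 kg·m/s

Using the Heisenberg uncertainty principle:
ΔxΔp ≥ ℏ/2

With Δx ≈ L = 7.000e-15 m (the confinement size):
Δp_min = ℏ/(2Δx)
Δp_min = (1.055e-34 J·s) / (2 × 7.000e-15 m)
Δp_min = 7.533e-21 kg·m/s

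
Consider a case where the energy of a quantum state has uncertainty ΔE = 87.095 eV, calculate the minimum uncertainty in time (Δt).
3.779 as

Using the energy-time uncertainty principle:
ΔEΔt ≥ ℏ/2

The minimum uncertainty in time is:
Δt_min = ℏ/(2ΔE)
Δt_min = (1.055e-34 J·s) / (2 × 1.395e-17 J)
Δt_min = 3.779e-18 s = 3.779 as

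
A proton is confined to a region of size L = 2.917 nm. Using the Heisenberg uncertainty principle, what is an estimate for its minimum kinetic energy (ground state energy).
609.651 neV

Using the uncertainty principle to estimate ground state energy:

1. The position uncertainty is approximately the confinement size:
   Δx ≈ L = 2.917e-09 m

2. From ΔxΔp ≥ ℏ/2, the minimum momentum uncertainty is:
   Δp ≈ ℏ/(2L) = 1.808e-26 kg·m/s

3. The kinetic energy is approximately:
   KE ≈ (Δp)²/(2m) = (1.808e-26)²/(2 × 1.673e-27 kg)
   KE ≈ 9.768e-26 J = 609.651 neV

This is an order-of-magnitude estimate of the ground state energy.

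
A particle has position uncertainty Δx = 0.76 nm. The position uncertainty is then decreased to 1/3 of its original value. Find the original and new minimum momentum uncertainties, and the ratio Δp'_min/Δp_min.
Original Δp_min = 6.938 × 10^-26 kg·m/s; new Δp'_min = 2.081 × 10^-25 kg·m/s; ratio Δp'_min/Δp_min = 3.

From the uncertainty principle ΔxΔp ≥ ℏ/2, the minimum momentum uncertainty is Δp_min = ℏ/(2Δx).

Original (Δx = 0.76 nm = 7.600e-10 m):
Δp_min = (1.055e-34 J·s)/(2 × 7.600e-10 m) = 6.938e-26 kg·m/s

When Δx → (1/3)Δx:
Δp'_min = ℏ/(2 × (1/3)Δx) = 3 × ℏ/(2Δx) = 3 × Δp_min
Δp'_min = 3 × 6.938e-26 kg·m/s = 2.081e-25 kg·m/s

Since Δp_min ∝ 1/Δx, when Δx is decreased to 1/3 of its original value, Δp_min increases to 3 times its original value.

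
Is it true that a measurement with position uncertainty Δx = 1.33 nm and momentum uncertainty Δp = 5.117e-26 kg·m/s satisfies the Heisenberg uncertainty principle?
Yes, it satisfies the uncertainty principle.

Calculate the product ΔxΔp:
ΔxΔp = (1.330e-09 m) × (5.117e-26 kg·m/s)
ΔxΔp = 6.806e-35 J·s

Compare to the minimum allowed value ℏ/2:
ℏ/2 = 5.273e-35 J·s

Since ΔxΔp = 6.806e-35 J·s ≥ 5.273e-35 J·s = ℏ/2,
the measurement satisfies the uncertainty principle.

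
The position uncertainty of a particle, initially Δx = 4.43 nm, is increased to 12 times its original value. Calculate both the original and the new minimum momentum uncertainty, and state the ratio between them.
Original Δp_min = 1.190 × 10^-26 kg·m/s; new Δp'_min = 9.919 × 10^-28 kg·m/s; ratio Δp'_min/Δp_min = 1/12.

From the uncertainty principle ΔxΔp ≥ ℏ/2, the minimum momentum uncertainty is Δp_min = ℏ/(2Δx).

Original (Δx = 4.43 nm = 4.430e-09 m):
Δp_min = (1.055e-34 J·s)/(2 × 4.430e-09 m) = 1.190e-26 kg·m/s

When Δx → 12Δx:
Δp'_min = ℏ/(2 × 12Δx) = (1/12) × ℏ/(2Δx) = (1/12) × Δp_min
Δp'_min = 1/12 × 1.190e-26 kg·m/s = 9.919e-28 kg·m/s

Since Δp_min ∝ 1/Δx, when Δx is increased to 12 times its original value, Δp_min decreases to 1/12 of its original value.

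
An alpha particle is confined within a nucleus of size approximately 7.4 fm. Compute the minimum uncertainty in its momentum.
7.125 × 10^-21 kg·m/s

Using the Heisenberg uncertainty principle:
ΔxΔp ≥ ℏ/2

With Δx ≈ L = 7.400e-15 m (the confinement size):
Δp_min = ℏ/(2Δx)
Δp_min = (1.055e-34 J·s) / (2 × 7.400e-15 m)
Δp_min = 7.125e-21 kg·m/s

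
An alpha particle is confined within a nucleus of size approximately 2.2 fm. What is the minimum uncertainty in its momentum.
2.397 × 10^-20 kg·m/s

Using the Heisenberg uncertainty principle:
ΔxΔp ≥ ℏ/2

With Δx ≈ L = 2.200e-15 m (the confinement size):
Δp_min = ℏ/(2Δx)
Δp_min = (1.055e-34 J·s) / (2 × 2.200e-15 m)
Δp_min = 2.397e-20 kg·m/s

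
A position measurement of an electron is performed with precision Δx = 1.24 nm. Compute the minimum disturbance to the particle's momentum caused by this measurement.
4.252 × 10^-26 kg·m/s

The uncertainty principle implies that measuring position disturbs momentum:
ΔxΔp ≥ ℏ/2

When we measure position with precision Δx, we necessarily introduce a momentum uncertainty:
Δp ≥ ℏ/(2Δx)
Δp_min = (1.055e-34 J·s) / (2 × 1.240e-09 m)
Δp_min = 4.252e-26 kg·m/s

The more precisely we measure position, the greater the momentum disturbance.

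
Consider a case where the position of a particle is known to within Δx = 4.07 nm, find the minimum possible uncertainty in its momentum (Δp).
1.296 × 10^-26 kg·m/s

Using the Heisenberg uncertainty principle:
ΔxΔp ≥ ℏ/2

The minimum uncertainty in momentum is:
Δp_min = ℏ/(2Δx)
Δp_min = (1.055e-34 J·s) / (2 × 4.070e-09 m)
Δp_min = 1.296e-26 kg·m/s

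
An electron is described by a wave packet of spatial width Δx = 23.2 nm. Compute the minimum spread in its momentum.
2.273 × 10^-27 kg·m/s

For a wave packet, the spatial width Δx and momentum spread Δp are related by the uncertainty principle:
ΔxΔp ≥ ℏ/2

The minimum momentum spread is:
Δp_min = ℏ/(2Δx)
Δp_min = (1.055e-34 J·s) / (2 × 2.320e-08 m)
Δp_min = 2.273e-27 kg·m/s

A wave packet cannot have both a well-defined position and well-defined momentum.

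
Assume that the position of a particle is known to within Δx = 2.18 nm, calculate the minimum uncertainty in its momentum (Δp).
2.419 × 10^-26 kg·m/s

Using the Heisenberg uncertainty principle:
ΔxΔp ≥ ℏ/2

The minimum uncertainty in momentum is:
Δp_min = ℏ/(2Δx)
Δp_min = (1.055e-34 J·s) / (2 × 2.180e-09 m)
Δp_min = 2.419e-26 kg·m/s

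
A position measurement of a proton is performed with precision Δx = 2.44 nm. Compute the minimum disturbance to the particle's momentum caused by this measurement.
2.161 × 10^-26 kg·m/s

The uncertainty principle implies that measuring position disturbs momentum:
ΔxΔp ≥ ℏ/2

When we measure position with precision Δx, we necessarily introduce a momentum uncertainty:
Δp ≥ ℏ/(2Δx)
Δp_min = (1.055e-34 J·s) / (2 × 2.440e-09 m)
Δp_min = 2.161e-26 kg·m/s

The more precisely we measure position, the greater the momentum disturbance.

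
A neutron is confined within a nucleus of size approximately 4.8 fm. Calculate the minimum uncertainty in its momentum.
1.099 × 10^-20 kg·m/s

Using the Heisenberg uncertainty principle:
ΔxΔp ≥ ℏ/2

With Δx ≈ L = 4.800e-15 m (the confinement size):
Δp_min = ℏ/(2Δx)
Δp_min = (1.055e-34 J·s) / (2 × 4.800e-15 m)
Δp_min = 1.099e-20 kg·m/s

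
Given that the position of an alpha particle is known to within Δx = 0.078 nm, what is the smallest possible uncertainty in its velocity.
101.737 m/s

Using the Heisenberg uncertainty principle and Δp = mΔv:
ΔxΔp ≥ ℏ/2
Δx(mΔv) ≥ ℏ/2

The minimum uncertainty in velocity is:
Δv_min = ℏ/(2mΔx)
Δv_min = (1.055e-34 J·s) / (2 × 6.645e-27 kg × 7.800e-11 m)
Δv_min = 1.017e+02 m/s = 101.737 m/s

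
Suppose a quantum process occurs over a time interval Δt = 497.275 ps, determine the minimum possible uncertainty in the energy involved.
661.819 neV

Using the energy-time uncertainty principle:
ΔEΔt ≥ ℏ/2

The minimum uncertainty in energy is:
ΔE_min = ℏ/(2Δt)
ΔE_min = (1.055e-34 J·s) / (2 × 4.973e-10 s)
ΔE_min = 1.060e-25 J = 661.819 neV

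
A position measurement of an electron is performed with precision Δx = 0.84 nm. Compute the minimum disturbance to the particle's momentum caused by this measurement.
6.277 × 10^-26 kg·m/s

The uncertainty principle implies that measuring position disturbs momentum:
ΔxΔp ≥ ℏ/2

When we measure position with precision Δx, we necessarily introduce a momentum uncertainty:
Δp ≥ ℏ/(2Δx)
Δp_min = (1.055e-34 J·s) / (2 × 8.400e-10 m)
Δp_min = 6.277e-26 kg·m/s

The more precisely we measure position, the greater the momentum disturbance.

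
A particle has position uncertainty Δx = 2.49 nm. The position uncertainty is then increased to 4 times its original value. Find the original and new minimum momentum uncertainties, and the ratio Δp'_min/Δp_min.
Original Δp_min = 2.118 × 10^-26 kg·m/s; new Δp'_min = 5.294 × 10^-27 kg·m/s; ratio Δp'_min/Δp_min = 1/4.

From the uncertainty principle ΔxΔp ≥ ℏ/2, the minimum momentum uncertainty is Δp_min = ℏ/(2Δx).

Original (Δx = 2.49 nm = 2.490e-09 m):
Δp_min = (1.055e-34 J·s)/(2 × 2.490e-09 m) = 2.118e-26 kg·m/s

When Δx → 4Δx:
Δp'_min = ℏ/(2 × 4Δx) = (1/4) × ℏ/(2Δx) = (1/4) × Δp_min
Δp'_min = 1/4 × 2.118e-26 kg·m/s = 5.294e-27 kg·m/s

Since Δp_min ∝ 1/Δx, when Δx is increased to 4 times its original value, Δp_min decreases to 1/4 of its original value.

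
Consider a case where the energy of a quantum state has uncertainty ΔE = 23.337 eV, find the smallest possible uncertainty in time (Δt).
14.102 as

Using the energy-time uncertainty principle:
ΔEΔt ≥ ℏ/2

The minimum uncertainty in time is:
Δt_min = ℏ/(2ΔE)
Δt_min = (1.055e-34 J·s) / (2 × 3.739e-18 J)
Δt_min = 1.410e-17 s = 14.102 as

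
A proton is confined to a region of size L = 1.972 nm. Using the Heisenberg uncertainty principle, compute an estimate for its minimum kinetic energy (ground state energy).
1.334 μeV

Using the uncertainty principle to estimate ground state energy:

1. The position uncertainty is approximately the confinement size:
   Δx ≈ L = 1.972e-09 m

2. From ΔxΔp ≥ ℏ/2, the minimum momentum uncertainty is:
   Δp ≈ ℏ/(2L) = 2.674e-26 kg·m/s

3. The kinetic energy is approximately:
   KE ≈ (Δp)²/(2m) = (2.674e-26)²/(2 × 1.673e-27 kg)
   KE ≈ 2.137e-25 J = 1.334 μeV

This is an order-of-magnitude estimate of the ground state energy.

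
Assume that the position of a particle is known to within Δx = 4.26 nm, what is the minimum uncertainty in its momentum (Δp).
1.238 × 10^-26 kg·m/s

Using the Heisenberg uncertainty principle:
ΔxΔp ≥ ℏ/2

The minimum uncertainty in momentum is:
Δp_min = ℏ/(2Δx)
Δp_min = (1.055e-34 J·s) / (2 × 4.260e-09 m)
Δp_min = 1.238e-26 kg·m/s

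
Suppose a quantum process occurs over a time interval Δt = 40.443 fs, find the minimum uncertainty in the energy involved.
8.138 meV

Using the energy-time uncertainty principle:
ΔEΔt ≥ ℏ/2

The minimum uncertainty in energy is:
ΔE_min = ℏ/(2Δt)
ΔE_min = (1.055e-34 J·s) / (2 × 4.044e-14 s)
ΔE_min = 1.304e-21 J = 8.138 meV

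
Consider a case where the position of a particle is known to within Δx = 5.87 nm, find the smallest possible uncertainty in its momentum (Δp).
8.983 × 10^-27 kg·m/s

Using the Heisenberg uncertainty principle:
ΔxΔp ≥ ℏ/2

The minimum uncertainty in momentum is:
Δp_min = ℏ/(2Δx)
Δp_min = (1.055e-34 J·s) / (2 × 5.870e-09 m)
Δp_min = 8.983e-27 kg·m/s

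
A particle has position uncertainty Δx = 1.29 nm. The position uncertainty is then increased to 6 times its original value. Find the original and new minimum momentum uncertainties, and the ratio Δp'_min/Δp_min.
Original Δp_min = 4.087 × 10^-26 kg·m/s; new Δp'_min = 6.812 × 10^-27 kg·m/s; ratio Δp'_min/Δp_min = 1/6.

From the uncertainty principle ΔxΔp ≥ ℏ/2, the minimum momentum uncertainty is Δp_min = ℏ/(2Δx).

Original (Δx = 1.29 nm = 1.290e-09 m):
Δp_min = (1.055e-34 J·s)/(2 × 1.290e-09 m) = 4.087e-26 kg·m/s

When Δx → 6Δx:
Δp'_min = ℏ/(2 × 6Δx) = (1/6) × ℏ/(2Δx) = (1/6) × Δp_min
Δp'_min = 1/6 × 4.087e-26 kg·m/s = 6.812e-27 kg·m/s

Since Δp_min ∝ 1/Δx, when Δx is increased to 6 times its original value, Δp_min decreases to 1/6 of its original value.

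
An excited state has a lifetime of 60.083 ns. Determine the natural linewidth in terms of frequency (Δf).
1.324 MHz

Using the energy-time uncertainty principle and E = hf:
ΔEΔt ≥ ℏ/2
hΔf·Δt ≥ ℏ/2

The minimum frequency uncertainty is:
Δf = ℏ/(2hτ) = 1/(4πτ)
Δf = 1/(4π × 6.008e-08 s)
Δf = 1.324e+06 Hz = 1.324 MHz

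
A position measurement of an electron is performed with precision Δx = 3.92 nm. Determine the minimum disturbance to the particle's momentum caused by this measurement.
1.345 × 10^-26 kg·m/s

The uncertainty principle implies that measuring position disturbs momentum:
ΔxΔp ≥ ℏ/2

When we measure position with precision Δx, we necessarily introduce a momentum uncertainty:
Δp ≥ ℏ/(2Δx)
Δp_min = (1.055e-34 J·s) / (2 × 3.920e-09 m)
Δp_min = 1.345e-26 kg·m/s

The more precisely we measure position, the greater the momentum disturbance.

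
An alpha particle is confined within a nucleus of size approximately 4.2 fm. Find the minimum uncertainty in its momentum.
1.255 × 10^-20 kg·m/s

Using the Heisenberg uncertainty principle:
ΔxΔp ≥ ℏ/2

With Δx ≈ L = 4.200e-15 m (the confinement size):
Δp_min = ℏ/(2Δx)
Δp_min = (1.055e-34 J·s) / (2 × 4.200e-15 m)
Δp_min = 1.255e-20 kg·m/s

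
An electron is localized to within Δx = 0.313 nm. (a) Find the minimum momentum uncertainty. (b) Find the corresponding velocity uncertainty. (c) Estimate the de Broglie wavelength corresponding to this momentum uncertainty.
(a) Δp_min = 1.685 × 10^-25 kg·m/s
(b) Δv_min = 184.932 km/s
(c) λ_dB = 3.933 nm

Step-by-step:

(a) From the uncertainty principle:
Δp_min = ℏ/(2Δx) = (1.055e-34 J·s)/(2 × 3.130e-10 m) = 1.685e-25 kg·m/s

(b) The velocity uncertainty:
Δv = Δp/m = (1.685e-25 kg·m/s)/(9.109e-31 kg) = 1.849e+05 m/s = 184.932 km/s

(c) The de Broglie wavelength for this momentum:
λ = h/p = (6.626e-34 J·s)/(1.685e-25 kg·m/s) = 3.933e-09 m = 3.933 nm

Note: The de Broglie wavelength is comparable to the localization size, as expected from wave-particle duality.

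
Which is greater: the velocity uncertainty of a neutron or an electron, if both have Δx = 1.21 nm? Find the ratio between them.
The electron has the larger minimum velocity uncertainty, by a ratio of 1838.7.

For both particles, Δp_min = ℏ/(2Δx) = 4.358e-26 kg·m/s (same for both).

The velocity uncertainty is Δv = Δp/m:
- neutron: Δv = 4.358e-26 / 1.675e-27 = 2.602e+01 m/s = 26.017 m/s
- electron: Δv = 4.358e-26 / 9.109e-31 = 4.784e+04 m/s = 47.838 km/s

Ratio: 4.784e+04 / 2.602e+01 = 1838.7

The lighter particle has larger velocity uncertainty because Δv ∝ 1/m.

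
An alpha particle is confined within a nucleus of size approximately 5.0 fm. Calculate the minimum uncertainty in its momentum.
1.055 × 10^-20 kg·m/s

Using the Heisenberg uncertainty principle:
ΔxΔp ≥ ℏ/2

With Δx ≈ L = 5.000e-15 m (the confinement size):
Δp_min = ℏ/(2Δx)
Δp_min = (1.055e-34 J·s) / (2 × 5.000e-15 m)
Δp_min = 1.055e-20 kg·m/s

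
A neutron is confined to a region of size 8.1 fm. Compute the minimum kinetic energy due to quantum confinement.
78.956 keV

Using the uncertainty principle:

1. Position uncertainty: Δx ≈ 8.100e-15 m
2. Minimum momentum uncertainty: Δp = ℏ/(2Δx) = 6.510e-21 kg·m/s
3. Minimum kinetic energy:
   KE = (Δp)²/(2m) = (6.510e-21)²/(2 × 1.675e-27 kg)
   KE = 1.265e-14 J = 78.956 keV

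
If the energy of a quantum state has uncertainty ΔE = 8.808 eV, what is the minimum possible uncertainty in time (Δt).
37.364 as

Using the energy-time uncertainty principle:
ΔEΔt ≥ ℏ/2

The minimum uncertainty in time is:
Δt_min = ℏ/(2ΔE)
Δt_min = (1.055e-34 J·s) / (2 × 1.411e-18 J)
Δt_min = 3.736e-17 s = 37.364 as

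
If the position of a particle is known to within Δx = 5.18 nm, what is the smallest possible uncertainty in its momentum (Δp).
1.018 × 10^-26 kg·m/s

Using the Heisenberg uncertainty principle:
ΔxΔp ≥ ℏ/2

The minimum uncertainty in momentum is:
Δp_min = ℏ/(2Δx)
Δp_min = (1.055e-34 J·s) / (2 × 5.180e-09 m)
Δp_min = 1.018e-26 kg·m/s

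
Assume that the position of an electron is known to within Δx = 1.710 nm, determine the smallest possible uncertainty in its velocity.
33.850 km/s

Using the Heisenberg uncertainty principle and Δp = mΔv:
ΔxΔp ≥ ℏ/2
Δx(mΔv) ≥ ℏ/2

The minimum uncertainty in velocity is:
Δv_min = ℏ/(2mΔx)
Δv_min = (1.055e-34 J·s) / (2 × 9.109e-31 kg × 1.710e-09 m)
Δv_min = 3.385e+04 m/s = 33.850 km/s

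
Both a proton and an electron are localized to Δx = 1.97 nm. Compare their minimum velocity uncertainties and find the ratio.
The electron has the larger minimum velocity uncertainty, by a ratio of 1836.2.

For both particles, Δp_min = ℏ/(2Δx) = 2.677e-26 kg·m/s (same for both).

The velocity uncertainty is Δv = Δp/m:
- proton: Δv = 2.677e-26 / 1.673e-27 = 1.600e+01 m/s = 16.002 m/s
- electron: Δv = 2.677e-26 / 9.109e-31 = 2.938e+04 m/s = 29.383 km/s

Ratio: 2.938e+04 / 1.600e+01 = 1836.2

The lighter particle has larger velocity uncertainty because Δv ∝ 1/m.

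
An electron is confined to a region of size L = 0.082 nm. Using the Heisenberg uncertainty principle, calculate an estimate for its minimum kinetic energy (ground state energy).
1.417 eV

Using the uncertainty principle to estimate ground state energy:

1. The position uncertainty is approximately the confinement size:
   Δx ≈ L = 8.200e-11 m

2. From ΔxΔp ≥ ℏ/2, the minimum momentum uncertainty is:
   Δp ≈ ℏ/(2L) = 6.430e-25 kg·m/s

3. The kinetic energy is approximately:
   KE ≈ (Δp)²/(2m) = (6.430e-25)²/(2 × 9.109e-31 kg)
   KE ≈ 2.270e-19 J = 1.417 eV

This is an order-of-magnitude estimate of the ground state energy.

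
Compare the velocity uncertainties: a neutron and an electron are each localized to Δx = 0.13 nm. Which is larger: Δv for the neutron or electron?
The electron has the larger minimum velocity uncertainty, by a ratio of 1838.7.

For both particles, Δp_min = ℏ/(2Δx) = 4.056e-25 kg·m/s (same for both).

The velocity uncertainty is Δv = Δp/m:
- neutron: Δv = 4.056e-25 / 1.675e-27 = 2.422e+02 m/s = 242.162 m/s
- electron: Δv = 4.056e-25 / 9.109e-31 = 4.453e+05 m/s = 445.260 km/s

Ratio: 4.453e+05 / 2.422e+02 = 1838.7

The lighter particle has larger velocity uncertainty because Δv ∝ 1/m.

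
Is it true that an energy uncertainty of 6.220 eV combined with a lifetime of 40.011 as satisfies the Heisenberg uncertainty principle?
No, it violates the uncertainty relation.

Calculate the product ΔEΔt:
ΔE = 6.220 eV = 9.966e-19 J
ΔEΔt = (9.966e-19 J) × (4.001e-17 s)
ΔEΔt = 3.987e-35 J·s

Compare to the minimum allowed value ℏ/2:
ℏ/2 = 5.273e-35 J·s

Since ΔEΔt = 3.987e-35 J·s < 5.273e-35 J·s = ℏ/2,
this violates the uncertainty relation.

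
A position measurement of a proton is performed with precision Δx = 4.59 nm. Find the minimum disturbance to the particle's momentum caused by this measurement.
1.149 × 10^-26 kg·m/s

The uncertainty principle implies that measuring position disturbs momentum:
ΔxΔp ≥ ℏ/2

When we measure position with precision Δx, we necessarily introduce a momentum uncertainty:
Δp ≥ ℏ/(2Δx)
Δp_min = (1.055e-34 J·s) / (2 × 4.590e-09 m)
Δp_min = 1.149e-26 kg·m/s

The more precisely we measure position, the greater the momentum disturbance.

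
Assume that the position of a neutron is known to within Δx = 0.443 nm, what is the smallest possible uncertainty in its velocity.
71.063 m/s

Using the Heisenberg uncertainty principle and Δp = mΔv:
ΔxΔp ≥ ℏ/2
Δx(mΔv) ≥ ℏ/2

The minimum uncertainty in velocity is:
Δv_min = ℏ/(2mΔx)
Δv_min = (1.055e-34 J·s) / (2 × 1.675e-27 kg × 4.430e-10 m)
Δv_min = 7.106e+01 m/s = 71.063 m/s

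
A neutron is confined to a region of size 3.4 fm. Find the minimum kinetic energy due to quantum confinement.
448.124 keV

Using the uncertainty principle:

1. Position uncertainty: Δx ≈ 3.400e-15 m
2. Minimum momentum uncertainty: Δp = ℏ/(2Δx) = 1.551e-20 kg·m/s
3. Minimum kinetic energy:
   KE = (Δp)²/(2m) = (1.551e-20)²/(2 × 1.675e-27 kg)
   KE = 7.180e-14 J = 448.124 keV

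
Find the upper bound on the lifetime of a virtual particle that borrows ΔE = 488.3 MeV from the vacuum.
6.740 × 10^-25 s

Using the energy-time uncertainty principle:
ΔEΔt ≥ ℏ/2

For a virtual particle borrowing energy ΔE, the maximum lifetime is:
Δt_max = ℏ/(2ΔE)

Converting energy:
ΔE = 488.3 MeV = 7.823e-11 J

Δt_max = (1.055e-34 J·s) / (2 × 7.823e-11 J)
Δt_max = 6.740e-25 s = 6.740 × 10^-25 s

Virtual particles with higher borrowed energy exist for shorter times.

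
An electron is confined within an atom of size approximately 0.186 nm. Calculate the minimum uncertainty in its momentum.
2.835 × 10^-25 kg·m/s

Using the Heisenberg uncertainty principle:
ΔxΔp ≥ ℏ/2

With Δx ≈ L = 1.860e-10 m (the confinement size):
Δp_min = ℏ/(2Δx)
Δp_min = (1.055e-34 J·s) / (2 × 1.860e-10 m)
Δp_min = 2.835e-25 kg·m/s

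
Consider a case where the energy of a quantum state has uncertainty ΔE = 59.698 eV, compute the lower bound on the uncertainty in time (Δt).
5.513 as

Using the energy-time uncertainty principle:
ΔEΔt ≥ ℏ/2

The minimum uncertainty in time is:
Δt_min = ℏ/(2ΔE)
Δt_min = (1.055e-34 J·s) / (2 × 9.565e-18 J)
Δt_min = 5.513e-18 s = 5.513 as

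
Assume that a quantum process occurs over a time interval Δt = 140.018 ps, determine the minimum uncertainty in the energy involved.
2.350 μeV

Using the energy-time uncertainty principle:
ΔEΔt ≥ ℏ/2

The minimum uncertainty in energy is:
ΔE_min = ℏ/(2Δt)
ΔE_min = (1.055e-34 J·s) / (2 × 1.400e-10 s)
ΔE_min = 3.766e-25 J = 2.350 μeV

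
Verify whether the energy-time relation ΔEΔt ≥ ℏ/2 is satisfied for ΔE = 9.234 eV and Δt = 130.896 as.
Yes, it satisfies the uncertainty relation.

Calculate the product ΔEΔt:
ΔE = 9.234 eV = 1.479e-18 J
ΔEΔt = (1.479e-18 J) × (1.309e-16 s)
ΔEΔt = 1.937e-34 J·s

Compare to the minimum allowed value ℏ/2:
ℏ/2 = 5.273e-35 J·s

Since ΔEΔt = 1.937e-34 J·s ≥ 5.273e-35 J·s = ℏ/2,
this satisfies the uncertainty relation.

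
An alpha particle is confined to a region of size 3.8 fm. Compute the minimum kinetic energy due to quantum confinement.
90.430 keV

Using the uncertainty principle:

1. Position uncertainty: Δx ≈ 3.800e-15 m
2. Minimum momentum uncertainty: Δp = ℏ/(2Δx) = 1.388e-20 kg·m/s
3. Minimum kinetic energy:
   KE = (Δp)²/(2m) = (1.388e-20)²/(2 × 6.645e-27 kg)
   KE = 1.449e-14 J = 90.430 keV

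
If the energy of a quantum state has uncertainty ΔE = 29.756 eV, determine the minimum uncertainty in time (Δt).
11.060 as

Using the energy-time uncertainty principle:
ΔEΔt ≥ ℏ/2

The minimum uncertainty in time is:
Δt_min = ℏ/(2ΔE)
Δt_min = (1.055e-34 J·s) / (2 × 4.767e-18 J)
Δt_min = 1.106e-17 s = 11.060 as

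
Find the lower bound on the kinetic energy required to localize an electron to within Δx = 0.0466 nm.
4.386 eV

Localizing a particle requires giving it sufficient momentum uncertainty:

1. From uncertainty principle: Δp ≥ ℏ/(2Δx)
   Δp_min = (1.055e-34 J·s) / (2 × 4.660e-11 m)
   Δp_min = 1.132e-24 kg·m/s

2. This momentum uncertainty corresponds to kinetic energy:
   KE ≈ (Δp)²/(2m) = (1.132e-24)²/(2 × 9.109e-31 kg)
   KE = 7.028e-19 J = 4.386 eV

Tighter localization requires more energy.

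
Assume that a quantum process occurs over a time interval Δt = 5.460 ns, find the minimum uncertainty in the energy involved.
60.276 neV

Using the energy-time uncertainty principle:
ΔEΔt ≥ ℏ/2

The minimum uncertainty in energy is:
ΔE_min = ℏ/(2Δt)
ΔE_min = (1.055e-34 J·s) / (2 × 5.460e-09 s)
ΔE_min = 9.657e-27 J = 60.276 neV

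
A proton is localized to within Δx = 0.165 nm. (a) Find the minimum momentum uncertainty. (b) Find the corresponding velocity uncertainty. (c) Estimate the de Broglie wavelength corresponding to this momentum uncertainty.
(a) Δp_min = 3.196 × 10^-25 kg·m/s
(b) Δv_min = 191.058 m/s
(c) λ_dB = 2.073 nm

Step-by-step:

(a) From the uncertainty principle:
Δp_min = ℏ/(2Δx) = (1.055e-34 J·s)/(2 × 1.650e-10 m) = 3.196e-25 kg·m/s

(b) The velocity uncertainty:
Δv = Δp/m = (3.196e-25 kg·m/s)/(1.673e-27 kg) = 1.911e+02 m/s = 191.058 m/s

(c) The de Broglie wavelength for this momentum:
λ = h/p = (6.626e-34 J·s)/(3.196e-25 kg·m/s) = 2.073e-09 m = 2.073 nm

Note: The de Broglie wavelength is comparable to the localization size, as expected from wave-particle duality.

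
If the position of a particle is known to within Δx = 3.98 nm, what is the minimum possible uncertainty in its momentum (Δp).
1.325 × 10^-26 kg·m/s

Using the Heisenberg uncertainty principle:
ΔxΔp ≥ ℏ/2

The minimum uncertainty in momentum is:
Δp_min = ℏ/(2Δx)
Δp_min = (1.055e-34 J·s) / (2 × 3.980e-09 m)
Δp_min = 1.325e-26 kg·m/s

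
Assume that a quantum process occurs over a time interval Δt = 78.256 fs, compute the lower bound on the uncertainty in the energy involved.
4.206 meV

Using the energy-time uncertainty principle:
ΔEΔt ≥ ℏ/2

The minimum uncertainty in energy is:
ΔE_min = ℏ/(2Δt)
ΔE_min = (1.055e-34 J·s) / (2 × 7.826e-14 s)
ΔE_min = 6.738e-22 J = 4.206 meV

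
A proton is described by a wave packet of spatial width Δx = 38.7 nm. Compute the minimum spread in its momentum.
1.362 × 10^-27 kg·m/s

For a wave packet, the spatial width Δx and momentum spread Δp are related by the uncertainty principle:
ΔxΔp ≥ ℏ/2

The minimum momentum spread is:
Δp_min = ℏ/(2Δx)
Δp_min = (1.055e-34 J·s) / (2 × 3.870e-08 m)
Δp_min = 1.362e-27 kg·m/s

A wave packet cannot have both a well-defined position and well-defined momentum.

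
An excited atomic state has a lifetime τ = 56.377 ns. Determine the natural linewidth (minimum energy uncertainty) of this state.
5.838 neV

Using the energy-time uncertainty principle:
ΔEΔt ≥ ℏ/2

The lifetime τ represents the time uncertainty Δt.
The natural linewidth (minimum energy uncertainty) is:

ΔE = ℏ/(2τ)
ΔE = (1.055e-34 J·s) / (2 × 5.638e-08 s)
ΔE = 9.353e-28 J = 5.838 neV

This natural linewidth limits the precision of spectroscopic measurements.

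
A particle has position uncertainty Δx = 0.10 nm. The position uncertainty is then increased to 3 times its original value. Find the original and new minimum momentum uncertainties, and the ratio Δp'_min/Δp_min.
Original Δp_min = 5.273 × 10^-25 kg·m/s; new Δp'_min = 1.758 × 10^-25 kg·m/s; ratio Δp'_min/Δp_min = 1/3.

From the uncertainty principle ΔxΔp ≥ ℏ/2, the minimum momentum uncertainty is Δp_min = ℏ/(2Δx).

Original (Δx = 0.10 nm = 1.000e-10 m):
Δp_min = (1.055e-34 J·s)/(2 × 1.000e-10 m) = 5.273e-25 kg·m/s

When Δx → 3Δx:
Δp'_min = ℏ/(2 × 3Δx) = (1/3) × ℏ/(2Δx) = (1/3) × Δp_min
Δp'_min = 1/3 × 5.273e-25 kg·m/s = 1.758e-25 kg·m/s

Since Δp_min ∝ 1/Δx, when Δx is increased to 3 times its original value, Δp_min decreases to 1/3 of its original value.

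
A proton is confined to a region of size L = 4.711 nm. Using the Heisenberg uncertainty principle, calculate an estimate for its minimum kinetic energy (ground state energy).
233.737 neV

Using the uncertainty principle to estimate ground state energy:

1. The position uncertainty is approximately the confinement size:
   Δx ≈ L = 4.711e-09 m

2. From ΔxΔp ≥ ℏ/2, the minimum momentum uncertainty is:
   Δp ≈ ℏ/(2L) = 1.119e-26 kg·m/s

3. The kinetic energy is approximately:
   KE ≈ (Δp)²/(2m) = (1.119e-26)²/(2 × 1.673e-27 kg)
   KE ≈ 3.745e-26 J = 233.737 neV

This is an order-of-magnitude estimate of the ground state energy.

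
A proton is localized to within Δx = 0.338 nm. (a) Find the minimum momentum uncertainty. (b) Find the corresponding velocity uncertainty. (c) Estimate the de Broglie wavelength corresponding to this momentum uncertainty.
(a) Δp_min = 1.560 × 10^-25 kg·m/s
(b) Δv_min = 93.268 m/s
(c) λ_dB = 4.247 nm

Step-by-step:

(a) From the uncertainty principle:
Δp_min = ℏ/(2Δx) = (1.055e-34 J·s)/(2 × 3.380e-10 m) = 1.560e-25 kg·m/s

(b) The velocity uncertainty:
Δv = Δp/m = (1.560e-25 kg·m/s)/(1.673e-27 kg) = 9.327e+01 m/s = 93.268 m/s

(c) The de Broglie wavelength for this momentum:
λ = h/p = (6.626e-34 J·s)/(1.560e-25 kg·m/s) = 4.247e-09 m = 4.247 nm

Note: The de Broglie wavelength is comparable to the localization size, as expected from wave-particle duality.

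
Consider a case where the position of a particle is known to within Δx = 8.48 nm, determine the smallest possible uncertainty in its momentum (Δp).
6.218 × 10^-27 kg·m/s

Using the Heisenberg uncertainty principle:
ΔxΔp ≥ ℏ/2

The minimum uncertainty in momentum is:
Δp_min = ℏ/(2Δx)
Δp_min = (1.055e-34 J·s) / (2 × 8.480e-09 m)
Δp_min = 6.218e-27 kg·m/s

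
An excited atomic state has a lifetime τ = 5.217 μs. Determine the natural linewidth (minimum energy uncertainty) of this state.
63.083 peV

Using the energy-time uncertainty principle:
ΔEΔt ≥ ℏ/2

The lifetime τ represents the time uncertainty Δt.
The natural linewidth (minimum energy uncertainty) is:

ΔE = ℏ/(2τ)
ΔE = (1.055e-34 J·s) / (2 × 5.217e-06 s)
ΔE = 1.011e-29 J = 63.083 peV

This natural linewidth limits the precision of spectroscopic measurements.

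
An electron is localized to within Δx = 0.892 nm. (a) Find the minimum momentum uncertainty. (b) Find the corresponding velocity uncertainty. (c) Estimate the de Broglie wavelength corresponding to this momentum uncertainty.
(a) Δp_min = 5.911 × 10^-26 kg·m/s
(b) Δv_min = 64.892 km/s
(c) λ_dB = 11.209 nm

Step-by-step:

(a) From the uncertainty principle:
Δp_min = ℏ/(2Δx) = (1.055e-34 J·s)/(2 × 8.920e-10 m) = 5.911e-26 kg·m/s

(b) The velocity uncertainty:
Δv = Δp/m = (5.911e-26 kg·m/s)/(9.109e-31 kg) = 6.489e+04 m/s = 64.892 km/s

(c) The de Broglie wavelength for this momentum:
λ = h/p = (6.626e-34 J·s)/(5.911e-26 kg·m/s) = 1.121e-08 m = 11.209 nm

Note: The de Broglie wavelength is comparable to the localization size, as expected from wave-particle duality.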